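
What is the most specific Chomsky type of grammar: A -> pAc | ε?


Single nonterminal LHS, but p^n c^n is not regular
Classification: Type 2 (Context-Free)


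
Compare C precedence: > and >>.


'>>' is shift (level 8); '>' is relational (level 7)
Higher level binds tighter
'>>' has higher precedence than '>'


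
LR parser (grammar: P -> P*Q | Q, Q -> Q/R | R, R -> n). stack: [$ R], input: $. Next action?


'R' (not preceded by Q/) is the handle for Q -> R
Action: reduce (Q -> R)


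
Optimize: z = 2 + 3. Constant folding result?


2 + 3 = 5 at compile time
Optimized: z = 5


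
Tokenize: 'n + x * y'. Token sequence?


Scan left to right, longest-match per lexeme
Tokens: ID(n), OP(+), ID(x), OP(*), ID(y)


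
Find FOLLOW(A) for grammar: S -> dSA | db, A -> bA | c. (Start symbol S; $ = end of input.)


$ ∈ FOLLOW(S). For each A -> αBβ: add FIRST(β)\{ε} to FOLLOW(B); if β nullable, add FOLLOW(A).
FOLLOW(A) = {$, b, c}


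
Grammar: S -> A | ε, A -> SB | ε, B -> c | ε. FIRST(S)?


Per alternative of S: FIRST(A) = {c, ε}; FIRST(ε) = {ε}
FIRST(S) = {c, ε}


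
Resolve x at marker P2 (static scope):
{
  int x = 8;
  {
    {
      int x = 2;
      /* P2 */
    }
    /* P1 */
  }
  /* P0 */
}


x declared in the same block as P2
x = 2


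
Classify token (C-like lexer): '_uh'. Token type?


Pattern: letter/underscore followed by alphanumerics, not a keyword
Type: IDENTIFIER


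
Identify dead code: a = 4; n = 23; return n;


a is assigned but never read
Dead: 'a = 4'


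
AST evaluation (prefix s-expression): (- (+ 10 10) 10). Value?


Evaluate inner: (+ 10 10) = 20
Evaluate root: (- 20 10) = 10
Result: 10


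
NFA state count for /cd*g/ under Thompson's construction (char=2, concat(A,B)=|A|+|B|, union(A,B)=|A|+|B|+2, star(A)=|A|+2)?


Syntax tree has 3 char leaf(s), 0 union(s), 1 star(s)
chars contribute 3×2 = 6; each union adds +2; each star adds +2
Total: 6 + 0 + 2 = 8 states


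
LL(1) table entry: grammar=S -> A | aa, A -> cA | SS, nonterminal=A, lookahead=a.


For [A, a]: 'a' ∈ FIRST(SS)
Entry: A -> SS


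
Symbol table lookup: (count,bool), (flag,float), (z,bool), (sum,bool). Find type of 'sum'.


Lookup 'sum' → type bool


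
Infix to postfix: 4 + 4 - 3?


Left to right (same or higher precedence on left)
Postfix: 4 4 + 3 -


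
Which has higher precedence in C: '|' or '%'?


'%' is multiplicative (level 10); '|' is bitwise OR (level 3)
Higher level binds tighter
'%' has higher precedence than '|'


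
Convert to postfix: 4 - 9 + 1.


Left to right (same or higher precedence on left)
Postfix: 4 9 - 1 +


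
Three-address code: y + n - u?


Break into single-operator statements:
t1 = y + n
t2 = t1 - u


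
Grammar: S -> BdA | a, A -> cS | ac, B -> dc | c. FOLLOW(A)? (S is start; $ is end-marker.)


$ ∈ FOLLOW(S). For each A -> αBβ: add FIRST(β)\{ε} to FOLLOW(B); if β nullable, add FOLLOW(A).
FOLLOW(A) = {$}


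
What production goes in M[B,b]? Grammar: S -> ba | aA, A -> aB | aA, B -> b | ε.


For [B, b]: 'b' ∈ FIRST(b)
Entry: B -> b


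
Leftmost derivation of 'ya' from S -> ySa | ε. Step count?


Derivation: S => ySa => ya
Steps: 2


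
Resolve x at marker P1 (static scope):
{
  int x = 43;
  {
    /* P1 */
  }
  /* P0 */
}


P1's block does not declare x; resolves to the enclosing declaration at depth 0
x = 43


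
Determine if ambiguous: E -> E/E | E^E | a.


'a/a^a' has two parse trees (no precedence encoded between / and ^)
Ambiguous


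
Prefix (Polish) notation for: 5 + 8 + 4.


left-to-right (same/higher precedence on left): tree is (+ (+ 5 8) 4)
Prefix: + + 5 8 4


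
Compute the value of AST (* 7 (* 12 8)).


Evaluate inner: (* 12 8) = 96
Evaluate root: (* 7 96) = 672
Result: 672


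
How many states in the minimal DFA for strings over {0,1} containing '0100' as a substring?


KMP-style automaton: 4 progress states + 1 absorbing accept = 5
Minimal DFA: 5 states


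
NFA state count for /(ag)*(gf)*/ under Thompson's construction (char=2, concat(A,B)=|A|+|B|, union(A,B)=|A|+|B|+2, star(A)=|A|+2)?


Syntax tree has 4 char leaf(s), 0 union(s), 2 star(s)
chars contribute 4×2 = 8; each union adds +2; each star adds +2
Total: 8 + 0 + 4 = 12 states


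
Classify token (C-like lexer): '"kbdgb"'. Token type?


Pattern: double-quoted sequence
Type: STRING_LITERAL


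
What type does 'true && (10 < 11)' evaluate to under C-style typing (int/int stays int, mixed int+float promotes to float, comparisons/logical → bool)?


Operand types: bool && bool
Rule: logical operators take bool operands and yield bool
Result type: bool


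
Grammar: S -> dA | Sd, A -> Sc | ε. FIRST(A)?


Per alternative of A: FIRST(Sc) = {d}; FIRST(ε) = {ε}
FIRST(A) = {d, ε}


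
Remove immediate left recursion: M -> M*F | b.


Left-recursive alternatives: M*F; non-recursive: b
Introduce M': M -> bM', M' -> *FM' | ε


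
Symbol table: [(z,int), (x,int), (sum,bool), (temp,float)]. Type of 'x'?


Lookup 'x' → type int


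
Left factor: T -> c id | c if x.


Common prefix: 'c'
Factored: T -> c T', T' -> id | if x


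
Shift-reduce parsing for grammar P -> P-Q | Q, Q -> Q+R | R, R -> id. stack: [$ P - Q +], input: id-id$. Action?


no handle; shift 'id'
Action: shift


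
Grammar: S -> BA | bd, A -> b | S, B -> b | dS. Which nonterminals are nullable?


A nonterminal is nullable iff some alternative derives ε (directly, or every symbol in it is nullable)
Nullable: {}


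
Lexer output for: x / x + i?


Scan left to right, longest-match per lexeme
Tokens: ID(x), OP(/), ID(x), OP(+), ID(i)


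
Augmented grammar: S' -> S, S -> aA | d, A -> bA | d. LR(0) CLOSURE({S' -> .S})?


Start: S' -> .S
For each item with dot before a nonterminal B, add B -> .γ for every B-production
Closure: [S' -> .S, S -> .aA, S -> .d]


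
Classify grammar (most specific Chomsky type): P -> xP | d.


Right-linear: every RHS is a terminal or a terminal followed by one nonterminal
Classification: Type 3 (Regular)


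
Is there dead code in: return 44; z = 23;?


statement follows a return and is unreachable
Dead: 'z = 23'


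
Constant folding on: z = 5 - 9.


5 - 9 = -4 at compile time
Optimized: z = -4


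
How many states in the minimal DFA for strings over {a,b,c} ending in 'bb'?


Track the longest suffix of input matching a prefix of 'bb': 3 classes (prefixes of length 0..2)
Minimal DFA: 3 states


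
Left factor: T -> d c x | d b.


Common prefix: 'd'
Factored: T -> d T', T' -> c x | b


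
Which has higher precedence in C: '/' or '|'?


'/' is multiplicative (level 10); '|' is bitwise OR (level 3)
Higher level binds tighter
'/' has higher precedence than '|'


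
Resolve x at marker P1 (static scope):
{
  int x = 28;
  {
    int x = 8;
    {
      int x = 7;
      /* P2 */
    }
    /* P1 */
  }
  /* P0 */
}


x declared in the same block as P1
x = 8


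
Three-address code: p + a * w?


Break into single-operator statements:
t1 = a * w
t2 = p + t1


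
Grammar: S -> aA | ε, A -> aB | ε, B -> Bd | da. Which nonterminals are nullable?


A nonterminal is nullable iff some alternative derives ε (directly, or every symbol in it is nullable)
Nullable: {A, S}


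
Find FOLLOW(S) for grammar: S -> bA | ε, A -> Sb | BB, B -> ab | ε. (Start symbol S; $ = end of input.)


$ ∈ FOLLOW(S). For each A -> αBβ: add FIRST(β)\{ε} to FOLLOW(B); if β nullable, add FOLLOW(A).
FOLLOW(S) = {$, b}


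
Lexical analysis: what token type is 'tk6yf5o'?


Pattern: letter/underscore followed by alphanumerics, not a keyword
Type: IDENTIFIER


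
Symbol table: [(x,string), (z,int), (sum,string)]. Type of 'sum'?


Lookup 'sum' → type string


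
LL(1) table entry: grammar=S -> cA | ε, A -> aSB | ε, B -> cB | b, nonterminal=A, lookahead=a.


For [A, a]: 'a' ∈ FIRST(aSB)
Entry: A -> aSB


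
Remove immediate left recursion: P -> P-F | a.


Left-recursive alternatives: P-F; non-recursive: a
Introduce P': P -> aP', P' -> -FP' | ε


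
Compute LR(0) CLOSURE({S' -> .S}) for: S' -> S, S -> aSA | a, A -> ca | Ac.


Start: S' -> .S
For each item with dot before a nonterminal B, add B -> .γ for every B-production
Closure: [S' -> .S, S -> .aSA, S -> .a]


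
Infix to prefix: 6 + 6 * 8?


'*' binds tighter: tree is (+ 6 (* 6 8))
Prefix: + 6 * 6 8


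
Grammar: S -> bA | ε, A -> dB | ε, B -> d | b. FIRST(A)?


Per alternative of A: FIRST(dB) = {d}; FIRST(ε) = {ε}
FIRST(A) = {d, ε}


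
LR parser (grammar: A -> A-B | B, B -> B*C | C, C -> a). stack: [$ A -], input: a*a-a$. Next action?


no handle ('A-' is not any RHS); shift 'a'
Action: shift


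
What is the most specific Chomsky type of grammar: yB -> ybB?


LHS has context (more than one symbol) and |LHS| ≤ |RHS|
Classification: Type 1 (Context-Sensitive)


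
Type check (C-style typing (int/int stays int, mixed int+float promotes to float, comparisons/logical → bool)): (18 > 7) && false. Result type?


Operand types: bool && bool
Rule: logical operators take bool operands and yield bool
Result type: bool


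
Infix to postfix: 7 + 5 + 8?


Left to right (same or higher precedence on left)
Postfix: 7 5 + 8 +


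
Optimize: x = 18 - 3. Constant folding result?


18 - 3 = 15 at compile time
Optimized: x = 15


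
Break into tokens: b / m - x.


Scan left to right, longest-match per lexeme
Tokens: ID(b), OP(/), ID(m), OP(-), ID(x)


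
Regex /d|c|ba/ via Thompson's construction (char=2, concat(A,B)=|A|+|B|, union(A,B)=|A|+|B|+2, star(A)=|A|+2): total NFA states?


Syntax tree has 4 char leaf(s), 2 union(s), 0 star(s)
chars contribute 4×2 = 8; each union adds +2; each star adds +2
Total: 8 + 4 + 0 = 12 states


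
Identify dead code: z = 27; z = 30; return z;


first assignment to z is overwritten before any read
Dead: 'z = 27'


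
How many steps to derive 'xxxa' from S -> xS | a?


Derivation: S => xS => xxS => xxxS => xxxa
Steps: 4


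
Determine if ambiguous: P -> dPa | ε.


balanced d^n…a^n: each string has a unique parse
Unambiguous


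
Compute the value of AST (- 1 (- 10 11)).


Evaluate inner: (- 10 11) = -1
Evaluate root: (- 1 -1) = 2
Result: 2


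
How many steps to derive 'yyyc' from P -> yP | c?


Derivation: P => yP => yyP => yyyP => yyyc
Steps: 4


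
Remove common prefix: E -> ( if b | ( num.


Common prefix: '('
Factored: E -> ( E', E' -> if b | num


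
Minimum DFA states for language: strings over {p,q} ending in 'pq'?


Track the longest suffix of input matching a prefix of 'pq': 3 classes (prefixes of length 0..2)
Minimal DFA: 3 states


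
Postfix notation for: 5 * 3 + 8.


Left to right (same or higher precedence on left)
Postfix: 5 3 * 8 +


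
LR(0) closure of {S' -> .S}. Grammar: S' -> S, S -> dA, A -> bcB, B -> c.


Start: S' -> .S
For each item with dot before a nonterminal B, add B -> .γ for every B-production
Closure: [S' -> .S, S -> .dA]


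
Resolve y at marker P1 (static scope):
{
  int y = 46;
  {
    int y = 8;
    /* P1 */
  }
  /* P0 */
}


y declared in the same block as P1
y = 8


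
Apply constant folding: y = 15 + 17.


15 + 17 = 32 at compile time
Optimized: y = 32


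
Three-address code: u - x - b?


Break into single-operator statements:
t1 = u - x
t2 = t1 - b


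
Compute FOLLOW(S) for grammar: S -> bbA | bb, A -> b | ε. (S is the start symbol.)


$ ∈ FOLLOW(S). For each A -> αBβ: add FIRST(β)\{ε} to FOLLOW(B); if β nullable, add FOLLOW(A).
FOLLOW(S) = {$}


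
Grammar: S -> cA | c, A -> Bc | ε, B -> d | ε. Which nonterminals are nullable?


A nonterminal is nullable iff some alternative derives ε (directly, or every symbol in it is nullable)
Nullable: {A, B}


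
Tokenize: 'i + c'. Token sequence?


Scan left to right, longest-match per lexeme
Tokens: ID(i), OP(+), ID(c)


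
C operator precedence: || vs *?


'*' is multiplicative (level 10); '||' is logical OR (level 1)
Higher level binds tighter
'*' has higher precedence than '||'


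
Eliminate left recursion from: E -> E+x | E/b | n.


Left-recursive alternatives: E+x, E/b; non-recursive: n
Introduce E': E -> nE', E' -> +xE' | /bE' | ε


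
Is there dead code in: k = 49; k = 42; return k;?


first assignment to k is overwritten before any read
Dead: 'k = 49'


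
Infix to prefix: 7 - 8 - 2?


left-to-right (same/higher precedence on left): tree is (- (- 7 8) 2)
Prefix: - - 7 8 2


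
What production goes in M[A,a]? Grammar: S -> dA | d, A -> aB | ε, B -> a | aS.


For [A, a]: 'a' ∈ FIRST(aB)
Entry: A -> aB


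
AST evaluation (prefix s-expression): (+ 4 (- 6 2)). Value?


Evaluate inner: (- 6 2) = 4
Evaluate root: (+ 4 4) = 8
Result: 8


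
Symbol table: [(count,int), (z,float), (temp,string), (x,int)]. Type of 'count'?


Lookup 'count' → type int


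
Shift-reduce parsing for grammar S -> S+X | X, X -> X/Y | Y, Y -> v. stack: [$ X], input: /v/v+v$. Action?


shift '/' to continue X -> X/Y
Action: shift


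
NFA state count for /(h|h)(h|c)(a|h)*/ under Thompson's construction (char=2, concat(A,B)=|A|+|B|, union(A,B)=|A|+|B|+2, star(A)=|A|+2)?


Syntax tree has 6 char leaf(s), 3 union(s), 1 star(s)
chars contribute 6×2 = 12; each union adds +2; each star adds +2
Total: 12 + 6 + 2 = 20 states


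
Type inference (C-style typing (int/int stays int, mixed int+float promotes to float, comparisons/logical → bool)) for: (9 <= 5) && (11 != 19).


Operand types: bool && bool
Rule: logical operators take bool operands and yield bool
Result type: bool


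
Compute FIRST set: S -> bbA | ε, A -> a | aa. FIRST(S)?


Per alternative of S: FIRST(bbA) = {b}; FIRST(ε) = {ε}
FIRST(S) = {b, ε}


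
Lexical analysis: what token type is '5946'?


Pattern: digits only
Type: INTEGER_LITERAL


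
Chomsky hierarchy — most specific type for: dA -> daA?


LHS has context (more than one symbol) and |LHS| ≤ |RHS|
Classification: Type 1 (Context-Sensitive)


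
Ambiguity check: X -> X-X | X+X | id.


'id-id+id' has two parse trees (no precedence encoded between - and +)
Ambiguous


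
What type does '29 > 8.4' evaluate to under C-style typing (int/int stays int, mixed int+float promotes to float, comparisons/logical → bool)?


Operand types: int > float
Rule: comparison yields bool
Result type: bool


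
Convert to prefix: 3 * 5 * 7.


left-to-right (same/higher precedence on left): tree is (* (* 3 5) 7)
Prefix: * * 3 5 7


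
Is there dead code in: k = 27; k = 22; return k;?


first assignment to k is overwritten before any read
Dead: 'k = 27'


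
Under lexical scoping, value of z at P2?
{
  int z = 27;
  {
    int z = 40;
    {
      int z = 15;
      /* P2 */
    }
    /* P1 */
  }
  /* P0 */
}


z declared in the same block as P2
z = 15


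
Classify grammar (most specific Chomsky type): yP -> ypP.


LHS has context (more than one symbol) and |LHS| ≤ |RHS|
Classification: Type 1 (Context-Sensitive)


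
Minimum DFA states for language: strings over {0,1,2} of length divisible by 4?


Track length mod 4: states 0..3, accept at 0
Minimal DFA: 4 states


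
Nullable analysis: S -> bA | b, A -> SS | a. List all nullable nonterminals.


A nonterminal is nullable iff some alternative derives ε (directly, or every symbol in it is nullable)
Nullable: {}


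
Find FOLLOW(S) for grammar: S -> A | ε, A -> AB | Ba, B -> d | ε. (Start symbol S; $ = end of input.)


$ ∈ FOLLOW(S). For each A -> αBβ: add FIRST(β)\{ε} to FOLLOW(B); if β nullable, add FOLLOW(A).
FOLLOW(S) = {$}


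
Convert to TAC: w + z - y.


Break into single-operator statements:
t1 = w + z
t2 = t1 - y


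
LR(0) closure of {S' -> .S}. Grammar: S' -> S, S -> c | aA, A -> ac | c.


Start: S' -> .S
For each item with dot before a nonterminal B, add B -> .γ for every B-production
Closure: [S' -> .S, S -> .c, S -> .aA]


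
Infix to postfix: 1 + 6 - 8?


Left to right (same or higher precedence on left)
Postfix: 1 6 + 8 -


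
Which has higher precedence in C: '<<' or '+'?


'+' is additive (level 9); '<<' is shift (level 8)
Higher level binds tighter
'+' has higher precedence than '<<'


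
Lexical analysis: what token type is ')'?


Pattern: delimiter/punctuation
Type: PUNCTUATION


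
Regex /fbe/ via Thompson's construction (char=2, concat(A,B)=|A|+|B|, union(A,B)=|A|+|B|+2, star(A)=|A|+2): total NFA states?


Syntax tree has 3 char leaf(s), 0 union(s), 0 star(s)
chars contribute 3×2 = 6; each union adds +2; each star adds +2
Total: 6 + 0 + 0 = 6 states


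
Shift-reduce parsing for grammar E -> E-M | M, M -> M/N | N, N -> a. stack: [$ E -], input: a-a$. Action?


no handle ('E-' is not any RHS); shift 'a'
Action: shift


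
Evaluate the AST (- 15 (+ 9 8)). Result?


Evaluate inner: (+ 9 8) = 17
Evaluate root: (- 15 17) = -2
Result: -2


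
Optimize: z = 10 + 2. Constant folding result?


10 + 2 = 12 at compile time
Optimized: z = 12


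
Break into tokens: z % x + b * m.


Scan left to right, longest-match per lexeme
Tokens: ID(z), OP(%), ID(x), OP(+), ID(b), OP(*), ID(m)


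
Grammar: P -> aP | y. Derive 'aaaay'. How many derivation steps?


Derivation: P => aP => aaP => aaaP => aaaaP => aaaay
Steps: 5


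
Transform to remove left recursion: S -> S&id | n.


Left-recursive alternatives: S&id; non-recursive: n
Introduce S': S -> nS', S' -> &idS' | ε


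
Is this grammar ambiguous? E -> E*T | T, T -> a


precedence layered via separate nonterminal T: deterministic
Unambiguous


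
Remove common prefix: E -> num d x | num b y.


Common prefix: 'num'
Factored: E -> num E', E' -> d x | b y


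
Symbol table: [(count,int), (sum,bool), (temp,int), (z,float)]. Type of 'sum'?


Lookup 'sum' → type bool


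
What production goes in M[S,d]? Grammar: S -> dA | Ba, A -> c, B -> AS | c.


For [S, d]: 'd' ∈ FIRST(dA)
Entry: S -> dA


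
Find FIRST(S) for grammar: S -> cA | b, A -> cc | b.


Per alternative of S: FIRST(cA) = {c}; FIRST(b) = {b}
FIRST(S) = {b, c}


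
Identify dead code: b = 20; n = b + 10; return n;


b is read by n's definition; n is returned
No dead code


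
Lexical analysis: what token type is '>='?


Pattern: operator symbol
Type: OPERATOR


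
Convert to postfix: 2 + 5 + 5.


Left to right (same or higher precedence on left)
Postfix: 2 5 + 5 +


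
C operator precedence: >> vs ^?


'>>' is shift (level 8); '^' is bitwise XOR (level 4)
Higher level binds tighter
'>>' has higher precedence than '^'


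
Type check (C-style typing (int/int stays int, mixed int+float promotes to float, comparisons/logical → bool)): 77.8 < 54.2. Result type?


Operand types: float < float
Rule: comparison yields bool
Result type: bool


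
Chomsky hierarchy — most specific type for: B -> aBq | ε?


Single nonterminal LHS, but a^n q^n is not regular
Classification: Type 2 (Context-Free)


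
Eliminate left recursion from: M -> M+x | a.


Left-recursive alternatives: M+x; non-recursive: a
Introduce M': M -> aM', M' -> +xM' | ε


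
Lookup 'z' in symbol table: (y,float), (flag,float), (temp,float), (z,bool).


Lookup 'z' → type bool


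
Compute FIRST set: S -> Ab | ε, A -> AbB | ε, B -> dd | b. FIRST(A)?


Per alternative of A: FIRST(AbB) = {b}; FIRST(ε) = {ε}
FIRST(A) = {b, ε}


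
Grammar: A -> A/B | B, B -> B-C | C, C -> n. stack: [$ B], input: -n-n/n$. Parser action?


shift '-' to continue B -> B-C
Action: shift


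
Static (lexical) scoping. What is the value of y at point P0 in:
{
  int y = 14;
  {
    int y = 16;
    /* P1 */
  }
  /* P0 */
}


y declared in the same block as P0
y = 14


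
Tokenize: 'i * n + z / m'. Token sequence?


Scan left to right, longest-match per lexeme
Tokens: ID(i), OP(*), ID(n), OP(+), ID(z), OP(/), ID(m)


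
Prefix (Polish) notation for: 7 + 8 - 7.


left-to-right (same/higher precedence on left): tree is (- (+ 7 8) 7)
Prefix: - + 7 8 7


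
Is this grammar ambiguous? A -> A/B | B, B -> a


precedence layered via separate nonterminal B: deterministic
Unambiguous


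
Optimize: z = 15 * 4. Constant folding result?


15 * 4 = 60 at compile time
Optimized: z = 60


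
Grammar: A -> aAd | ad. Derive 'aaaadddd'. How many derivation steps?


Derivation: A => aAd => aaAdd => aaaAddd => aaaadddd
Steps: 4


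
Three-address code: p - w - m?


Break into single-operator statements:
t1 = p - w
t2 = t1 - m


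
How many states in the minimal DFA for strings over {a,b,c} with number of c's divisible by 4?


Track (count of c) mod 4: states 0..3, accept at 0
Minimal DFA: 4 states


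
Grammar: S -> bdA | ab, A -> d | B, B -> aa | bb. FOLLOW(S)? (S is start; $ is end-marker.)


$ ∈ FOLLOW(S). For each A -> αBβ: add FIRST(β)\{ε} to FOLLOW(B); if β nullable, add FOLLOW(A).
FOLLOW(S) = {$}


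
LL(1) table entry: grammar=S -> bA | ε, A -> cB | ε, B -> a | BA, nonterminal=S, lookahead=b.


For [S, b]: 'b' ∈ FIRST(bA)
Entry: S -> bA


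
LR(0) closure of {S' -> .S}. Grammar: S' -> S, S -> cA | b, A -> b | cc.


Start: S' -> .S
For each item with dot before a nonterminal B, add B -> .γ for every B-production
Closure: [S' -> .S, S -> .cA, S -> .b]


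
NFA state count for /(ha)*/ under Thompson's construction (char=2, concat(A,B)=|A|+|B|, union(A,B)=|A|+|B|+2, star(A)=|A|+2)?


Syntax tree has 2 char leaf(s), 0 union(s), 1 star(s)
chars contribute 2×2 = 4; each union adds +2; each star adds +2
Total: 4 + 0 + 2 = 6 states


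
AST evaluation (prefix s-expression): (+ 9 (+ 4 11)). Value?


Evaluate inner: (+ 4 11) = 15
Evaluate root: (+ 9 15) = 24
Result: 24


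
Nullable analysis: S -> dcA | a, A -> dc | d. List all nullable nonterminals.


A nonterminal is nullable iff some alternative derives ε (directly, or every symbol in it is nullable)
Nullable: {}


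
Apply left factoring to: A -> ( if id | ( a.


Common prefix: '('
Factored: A -> ( A', A' -> if id | a


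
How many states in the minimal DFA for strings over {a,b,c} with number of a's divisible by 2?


Track (count of a) mod 2: states 0..1, accept at 0
Minimal DFA: 2 states


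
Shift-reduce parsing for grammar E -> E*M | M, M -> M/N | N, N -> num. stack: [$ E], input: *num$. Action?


shift '*' to continue E -> E*M
Action: shift


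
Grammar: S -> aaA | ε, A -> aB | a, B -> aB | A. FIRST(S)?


Per alternative of S: FIRST(aaA) = {a}; FIRST(ε) = {ε}
FIRST(S) = {a, ε}


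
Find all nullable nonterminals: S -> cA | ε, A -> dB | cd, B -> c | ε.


A nonterminal is nullable iff some alternative derives ε (directly, or every symbol in it is nullable)
Nullable: {B, S}


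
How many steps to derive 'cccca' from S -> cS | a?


Derivation: S => cS => ccS => cccS => ccccS => cccca
Steps: 5


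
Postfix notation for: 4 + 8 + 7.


Left to right (same or higher precedence on left)
Postfix: 4 8 + 7 +


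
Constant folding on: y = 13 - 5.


13 - 5 = 8 at compile time
Optimized: y = 8


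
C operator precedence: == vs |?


'==' is equality (level 6); '|' is bitwise OR (level 3)
Higher level binds tighter
'==' has higher precedence than '|'


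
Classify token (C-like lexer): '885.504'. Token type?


Pattern: digits with a decimal point
Type: FLOAT_LITERAL


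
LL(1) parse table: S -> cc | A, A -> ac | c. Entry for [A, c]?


For [A, c]: 'c' ∈ FIRST(c)
Entry: A -> c


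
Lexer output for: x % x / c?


Scan left to right, longest-match per lexeme
Tokens: ID(x), OP(%), ID(x), OP(/), ID(c)


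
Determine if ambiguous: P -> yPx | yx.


balanced y^n…x^n: each string has a unique parse
Unambiguous


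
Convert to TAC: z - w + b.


Break into single-operator statements:
t1 = z - w
t2 = t1 + b


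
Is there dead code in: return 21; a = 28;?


statement follows a return and is unreachable
Dead: 'a = 28'


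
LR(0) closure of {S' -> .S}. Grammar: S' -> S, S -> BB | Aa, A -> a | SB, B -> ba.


Start: S' -> .S
For each item with dot before a nonterminal B, add B -> .γ for every B-production
Closure: [S' -> .S, S -> .BB, S -> .Aa, B -> .ba, A -> .a, A -> .SB]


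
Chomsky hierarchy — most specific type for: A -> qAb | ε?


Single nonterminal LHS, but q^n b^n is not regular
Classification: Type 2 (Context-Free)


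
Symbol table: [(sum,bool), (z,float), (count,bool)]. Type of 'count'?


Lookup 'count' → type bool


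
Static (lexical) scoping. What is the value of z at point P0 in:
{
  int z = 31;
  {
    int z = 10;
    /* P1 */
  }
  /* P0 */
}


z declared in the same block as P0
z = 31


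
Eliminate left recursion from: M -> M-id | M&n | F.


Left-recursive alternatives: M-id, M&n; non-recursive: F
Introduce M': M -> FM', M' -> -idM' | &nM' | ε


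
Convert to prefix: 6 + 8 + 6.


left-to-right (same/higher precedence on left): tree is (+ (+ 6 8) 6)
Prefix: + + 6 8 6


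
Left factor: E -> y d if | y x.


Common prefix: 'y'
Factored: E -> y E', E' -> d if | x


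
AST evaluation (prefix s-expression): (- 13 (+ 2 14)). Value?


Evaluate inner: (+ 2 14) = 16
Evaluate root: (- 13 16) = -3
Result: -3


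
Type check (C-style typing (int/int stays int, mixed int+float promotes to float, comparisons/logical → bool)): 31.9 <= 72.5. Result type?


Operand types: float <= float
Rule: comparison yields bool
Result type: bool


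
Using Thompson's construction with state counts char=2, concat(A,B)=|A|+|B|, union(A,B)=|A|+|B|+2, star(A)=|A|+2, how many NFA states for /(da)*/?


Syntax tree has 2 char leaf(s), 0 union(s), 1 star(s)
chars contribute 2×2 = 4; each union adds +2; each star adds +2
Total: 4 + 0 + 2 = 6 states


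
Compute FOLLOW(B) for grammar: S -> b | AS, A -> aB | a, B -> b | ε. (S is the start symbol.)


$ ∈ FOLLOW(S). For each A -> αBβ: add FIRST(β)\{ε} to FOLLOW(B); if β nullable, add FOLLOW(A).
FOLLOW(B) = {a, b}


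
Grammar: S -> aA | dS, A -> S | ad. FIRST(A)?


Per alternative of A: FIRST(S) = {a, d}; FIRST(ad) = {a}
FIRST(A) = {a, d}


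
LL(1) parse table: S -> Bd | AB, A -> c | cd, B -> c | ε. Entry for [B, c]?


For [B, c]: 'c' ∈ FIRST(c)
Entry: B -> c


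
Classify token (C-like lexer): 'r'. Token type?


Pattern: letter/underscore followed by alphanumerics, not a keyword
Type: IDENTIFIER


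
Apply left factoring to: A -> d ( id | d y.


Common prefix: 'd'
Factored: A -> d A', A' -> ( id | y


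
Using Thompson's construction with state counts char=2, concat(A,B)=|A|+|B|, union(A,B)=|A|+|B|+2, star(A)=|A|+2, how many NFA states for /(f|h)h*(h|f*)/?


Syntax tree has 5 char leaf(s), 2 union(s), 2 star(s)
chars contribute 5×2 = 10; each union adds +2; each star adds +2
Total: 10 + 4 + 4 = 18 states


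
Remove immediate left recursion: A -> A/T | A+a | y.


Left-recursive alternatives: A/T, A+a; non-recursive: y
Introduce A': A -> yA', A' -> /TA' | +aA' | ε


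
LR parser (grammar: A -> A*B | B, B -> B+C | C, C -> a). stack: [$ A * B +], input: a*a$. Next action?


no handle; shift 'a'
Action: shift


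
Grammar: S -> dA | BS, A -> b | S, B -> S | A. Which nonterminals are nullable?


A nonterminal is nullable iff some alternative derives ε (directly, or every symbol in it is nullable)
Nullable: {}


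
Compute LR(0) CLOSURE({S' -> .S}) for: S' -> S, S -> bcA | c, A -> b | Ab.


Start: S' -> .S
For each item with dot before a nonterminal B, add B -> .γ for every B-production
Closure: [S' -> .S, S -> .bcA, S -> .c]


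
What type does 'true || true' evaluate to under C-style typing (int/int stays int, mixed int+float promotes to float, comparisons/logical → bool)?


Operand types: bool || bool
Rule: logical operators take bool operands and yield bool
Result type: bool


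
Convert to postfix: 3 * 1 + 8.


Left to right (same or higher precedence on left)
Postfix: 3 1 * 8 +


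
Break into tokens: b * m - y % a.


Scan left to right, longest-match per lexeme
Tokens: ID(b), OP(*), ID(m), OP(-), ID(y), OP(%), ID(a)


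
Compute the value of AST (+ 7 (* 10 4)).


Evaluate inner: (* 10 4) = 40
Evaluate root: (+ 7 40) = 47
Result: 47


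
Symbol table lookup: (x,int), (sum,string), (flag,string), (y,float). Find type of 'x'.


Lookup 'x' → type int


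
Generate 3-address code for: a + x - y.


Break into single-operator statements:
t1 = a + x
t2 = t1 - y


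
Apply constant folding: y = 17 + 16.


17 + 16 = 33 at compile time
Optimized: y = 33


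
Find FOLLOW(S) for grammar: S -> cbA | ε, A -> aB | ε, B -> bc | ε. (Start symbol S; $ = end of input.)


$ ∈ FOLLOW(S). For each A -> αBβ: add FIRST(β)\{ε} to FOLLOW(B); if β nullable, add FOLLOW(A).
FOLLOW(S) = {$}


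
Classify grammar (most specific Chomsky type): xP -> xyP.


LHS has context (more than one symbol) and |LHS| ≤ |RHS|
Classification: Type 1 (Context-Sensitive)


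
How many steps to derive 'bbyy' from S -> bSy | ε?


Derivation: S => bSy => bbSyy => bbyy
Steps: 3


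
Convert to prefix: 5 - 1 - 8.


left-to-right (same/higher precedence on left): tree is (- (- 5 1) 8)
Prefix: - - 5 1 8


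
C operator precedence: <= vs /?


'/' is multiplicative (level 10); '<=' is relational (level 7)
Higher level binds tighter
'/' has higher precedence than '<='


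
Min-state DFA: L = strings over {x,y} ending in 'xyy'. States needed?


Track the longest suffix of input matching a prefix of 'xyy': 4 classes (prefixes of length 0..3)
Minimal DFA: 4 states


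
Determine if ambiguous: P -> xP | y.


right-linear, alternatives start with distinct terminals 'x' vs 'y': unique leftmost derivation
Unambiguous


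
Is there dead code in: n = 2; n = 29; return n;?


first assignment to n is overwritten before any read
Dead: 'n = 2'


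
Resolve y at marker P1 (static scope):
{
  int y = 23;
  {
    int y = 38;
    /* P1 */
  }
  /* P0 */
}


y declared in the same block as P1
y = 38


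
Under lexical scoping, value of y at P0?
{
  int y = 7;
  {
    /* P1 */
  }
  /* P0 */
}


y declared in the same block as P0
y = 7


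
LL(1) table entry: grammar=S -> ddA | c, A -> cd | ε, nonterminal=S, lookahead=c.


For [S, c]: 'c' ∈ FIRST(c)
Entry: S -> c


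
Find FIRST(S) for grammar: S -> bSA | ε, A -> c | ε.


Per alternative of S: FIRST(bSA) = {b}; FIRST(ε) = {ε}
FIRST(S) = {b, ε}


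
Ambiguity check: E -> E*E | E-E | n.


'n*n-n' has two parse trees (no precedence encoded between * and -)
Ambiguous


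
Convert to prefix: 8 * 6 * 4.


left-to-right (same/higher precedence on left): tree is (* (* 8 6) 4)
Prefix: * * 8 6 4


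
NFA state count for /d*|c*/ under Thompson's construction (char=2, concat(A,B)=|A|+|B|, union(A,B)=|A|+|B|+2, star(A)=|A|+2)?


Syntax tree has 2 char leaf(s), 1 union(s), 2 star(s)
chars contribute 2×2 = 4; each union adds +2; each star adds +2
Total: 4 + 2 + 4 = 10 states


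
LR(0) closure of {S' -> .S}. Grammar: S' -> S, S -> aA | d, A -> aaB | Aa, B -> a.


Start: S' -> .S
For each item with dot before a nonterminal B, add B -> .γ for every B-production
Closure: [S' -> .S, S -> .aA, S -> .d]


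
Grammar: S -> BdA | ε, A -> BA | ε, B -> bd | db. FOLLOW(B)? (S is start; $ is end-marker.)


$ ∈ FOLLOW(S). For each A -> αBβ: add FIRST(β)\{ε} to FOLLOW(B); if β nullable, add FOLLOW(A).
FOLLOW(B) = {$, b, d}


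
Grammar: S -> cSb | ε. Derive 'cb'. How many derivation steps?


Derivation: S => cSb => cb
Steps: 2


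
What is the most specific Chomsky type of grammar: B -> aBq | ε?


Single nonterminal LHS, but a^n q^n is not regular
Classification: Type 2 (Context-Free)


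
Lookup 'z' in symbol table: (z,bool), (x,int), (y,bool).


Lookup 'z' → type bool


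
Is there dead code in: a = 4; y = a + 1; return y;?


a is read by y's definition; y is returned
No dead code


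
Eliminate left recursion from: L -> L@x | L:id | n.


Left-recursive alternatives: L@x, L:id; non-recursive: n
Introduce L': L -> nL', L' -> @xL' | :idL' | ε


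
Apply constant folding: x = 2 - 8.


2 - 8 = -6 at compile time
Optimized: x = -6


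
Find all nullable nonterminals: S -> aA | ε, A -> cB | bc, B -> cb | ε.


A nonterminal is nullable iff some alternative derives ε (directly, or every symbol in it is nullable)
Nullable: {B, S}


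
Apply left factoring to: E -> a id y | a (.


Common prefix: 'a'
Factored: E -> a E', E' -> id y | (


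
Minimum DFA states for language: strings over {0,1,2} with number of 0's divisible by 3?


Track (count of 0) mod 3: states 0..2, accept at 0
Minimal DFA: 3 states


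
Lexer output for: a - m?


Scan left to right, longest-match per lexeme
Tokens: ID(a), OP(-), ID(m)


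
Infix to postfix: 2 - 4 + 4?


Left to right (same or higher precedence on left)
Postfix: 2 4 - 4 +


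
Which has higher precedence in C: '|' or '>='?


'>=' is relational (level 7); '|' is bitwise OR (level 3)
Higher level binds tighter
'>=' has higher precedence than '|'


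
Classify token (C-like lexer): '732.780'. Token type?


Pattern: digits with a decimal point
Type: FLOAT_LITERAL


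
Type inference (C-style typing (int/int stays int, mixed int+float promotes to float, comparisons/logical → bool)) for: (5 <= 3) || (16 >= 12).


Operand types: bool || bool
Rule: logical operators take bool operands and yield bool
Result type: bool


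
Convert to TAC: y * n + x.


Break into single-operator statements:
t1 = y * n
t2 = t1 + x


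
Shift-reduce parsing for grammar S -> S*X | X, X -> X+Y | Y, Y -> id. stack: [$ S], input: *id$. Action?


shift '*' to continue S -> S*X
Action: shift


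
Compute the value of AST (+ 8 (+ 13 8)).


Evaluate inner: (+ 13 8) = 21
Evaluate root: (+ 8 21) = 29
Result: 29


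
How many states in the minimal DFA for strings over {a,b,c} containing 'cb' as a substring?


KMP-style automaton: 2 progress states + 1 absorbing accept = 3
Minimal DFA: 3 states


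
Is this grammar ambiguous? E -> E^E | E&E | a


'a^a&a' has two parse trees (no precedence encoded between ^ and &)
Ambiguous


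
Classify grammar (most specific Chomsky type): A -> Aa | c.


Left-linear: every RHS is a terminal or one nonterminal followed by a terminal
Classification: Type 3 (Regular)


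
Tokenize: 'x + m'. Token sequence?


Scan left to right, longest-match per lexeme
Tokens: ID(x), OP(+), ID(m)


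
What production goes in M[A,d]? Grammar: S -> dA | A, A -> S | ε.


For [A, d]: 'd' ∈ FIRST(S)
Entry: A -> S


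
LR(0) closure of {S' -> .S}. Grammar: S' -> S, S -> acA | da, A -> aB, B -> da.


Start: S' -> .S
For each item with dot before a nonterminal B, add B -> .γ for every B-production
Closure: [S' -> .S, S -> .acA, S -> .da]


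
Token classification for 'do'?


Pattern: reserved word
Type: KEYWORD


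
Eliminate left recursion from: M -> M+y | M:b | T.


Left-recursive alternatives: M+y, M:b; non-recursive: T
Introduce M': M -> TM', M' -> +yM' | :bM' | ε


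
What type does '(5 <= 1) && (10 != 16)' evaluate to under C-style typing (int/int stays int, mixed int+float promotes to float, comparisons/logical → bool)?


Operand types: bool && bool
Rule: logical operators take bool operands and yield bool
Result type: bool


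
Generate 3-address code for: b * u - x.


Break into single-operator statements:
t1 = b * u
t2 = t1 - x


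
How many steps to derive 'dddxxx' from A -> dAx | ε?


Derivation: A => dAx => ddAxx => dddAxxx => dddxxx
Steps: 4


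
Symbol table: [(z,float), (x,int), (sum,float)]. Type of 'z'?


Lookup 'z' → type float


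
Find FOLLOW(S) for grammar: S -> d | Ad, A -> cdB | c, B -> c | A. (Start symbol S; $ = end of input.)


$ ∈ FOLLOW(S). For each A -> αBβ: add FIRST(β)\{ε} to FOLLOW(B); if β nullable, add FOLLOW(A).
FOLLOW(S) = {$}


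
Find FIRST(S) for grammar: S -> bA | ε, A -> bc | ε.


Per alternative of S: FIRST(bA) = {b}; FIRST(ε) = {ε}
FIRST(S) = {b, ε}


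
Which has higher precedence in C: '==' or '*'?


'*' is multiplicative (level 10); '==' is equality (level 6)
Higher level binds tighter
'*' has higher precedence than '=='


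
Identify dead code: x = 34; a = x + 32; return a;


x is read by a's definition; a is returned
No dead code


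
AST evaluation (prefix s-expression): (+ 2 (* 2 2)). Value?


Evaluate inner: (* 2 2) = 4
Evaluate root: (+ 2 4) = 6
Result: 6


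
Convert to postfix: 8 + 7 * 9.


* has higher precedence, evaluate 7*9 first
Postfix: 8 7 9 * +


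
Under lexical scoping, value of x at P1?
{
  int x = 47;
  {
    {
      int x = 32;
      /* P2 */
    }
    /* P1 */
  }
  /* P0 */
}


P1's block does not declare x; resolves to the enclosing declaration at depth 0
x = 47


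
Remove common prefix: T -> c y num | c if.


Common prefix: 'c'
Factored: T -> c T', T' -> y num | if


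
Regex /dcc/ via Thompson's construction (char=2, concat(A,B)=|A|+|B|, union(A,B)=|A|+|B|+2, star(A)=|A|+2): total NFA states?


Syntax tree has 3 char leaf(s), 0 union(s), 0 star(s)
chars contribute 3×2 = 6; each union adds +2; each star adds +2
Total: 6 + 0 + 0 = 6 states


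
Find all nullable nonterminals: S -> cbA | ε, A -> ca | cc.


A nonterminal is nullable iff some alternative derives ε (directly, or every symbol in it is nullable)
Nullable: {S}


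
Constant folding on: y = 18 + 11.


18 + 11 = 29 at compile time
Optimized: y = 29


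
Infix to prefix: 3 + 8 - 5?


left-to-right (same/higher precedence on left): tree is (- (+ 3 8) 5)
Prefix: - + 3 8 5


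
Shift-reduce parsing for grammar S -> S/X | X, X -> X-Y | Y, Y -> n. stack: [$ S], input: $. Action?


start symbol S on stack, input exhausted
Action: accept


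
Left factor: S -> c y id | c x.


Common prefix: 'c'
Factored: S -> c S', S' -> y id | x


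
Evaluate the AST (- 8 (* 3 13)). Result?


Evaluate inner: (* 3 13) = 39
Evaluate root: (- 8 39) = -31
Result: -31


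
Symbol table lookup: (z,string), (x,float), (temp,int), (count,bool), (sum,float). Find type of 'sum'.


Lookup 'sum' → type float


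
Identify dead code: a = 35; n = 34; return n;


a is assigned but never read
Dead: 'a = 35'


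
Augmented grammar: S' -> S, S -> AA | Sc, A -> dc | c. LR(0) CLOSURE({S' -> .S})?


Start: S' -> .S
For each item with dot before a nonterminal B, add B -> .γ for every B-production
Closure: [S' -> .S, S -> .AA, S -> .Sc, A -> .dc, A -> .c]


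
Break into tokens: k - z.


Scan left to right, longest-match per lexeme
Tokens: ID(k), OP(-), ID(z)


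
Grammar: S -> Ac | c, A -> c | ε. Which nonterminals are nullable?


A nonterminal is nullable iff some alternative derives ε (directly, or every symbol in it is nullable)
Nullable: {A}


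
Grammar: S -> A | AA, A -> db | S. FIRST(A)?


Per alternative of A: FIRST(db) = {d}; FIRST(S) = {d}
FIRST(A) = {d}
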